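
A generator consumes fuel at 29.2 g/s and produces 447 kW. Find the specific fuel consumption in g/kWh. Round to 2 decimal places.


SFC = (mf / BP) * 3600
Rate = 29.2 / 447 = 0.065324 g/(s*kW)
SFC = 0.065324 * 3600 = 235.17 g/kWh


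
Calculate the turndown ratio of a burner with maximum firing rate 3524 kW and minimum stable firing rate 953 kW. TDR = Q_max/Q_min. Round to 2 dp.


TDR = Q_max / Q_min
TDR = 3524 / 953 = 3.70


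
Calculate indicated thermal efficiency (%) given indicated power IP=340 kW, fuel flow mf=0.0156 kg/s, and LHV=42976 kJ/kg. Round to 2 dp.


eta_ith = (IP / (mf * LHV)) * 100
Denominator = 0.0156 * 42976 = 670.4256 kW
eta_ith = (340 / 670.4256) * 100 = 50.71%


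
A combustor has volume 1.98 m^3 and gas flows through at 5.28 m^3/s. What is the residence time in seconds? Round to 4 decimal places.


tau = V / Q_flow
tau = 1.98 / 5.28 = 0.3750 s


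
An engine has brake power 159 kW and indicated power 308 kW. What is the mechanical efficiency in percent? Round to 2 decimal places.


eta_mech = (BP / IP) * 100
Ratio = 159 / 308 = 0.5162
eta_mech = 0.5162 * 100 = 51.62%


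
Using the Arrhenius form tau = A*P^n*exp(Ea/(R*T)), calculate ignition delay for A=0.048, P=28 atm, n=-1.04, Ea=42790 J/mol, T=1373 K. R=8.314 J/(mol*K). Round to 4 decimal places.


tau = A * P^n * exp(Ea/(R*T))
P^n = 28^(-1.04) = 0.03125760
Ea/(R*T) = 42790/(8.314*1373) = 3.748536
exp(Ea/(R*T)) = 42.458892
tau = 0.048 * 0.03125760 * 42.458892 = 0.0637 ms


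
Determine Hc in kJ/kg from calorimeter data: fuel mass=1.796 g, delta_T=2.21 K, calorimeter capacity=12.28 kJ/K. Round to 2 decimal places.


Hc = C_cal * delta_T / m_fuel
Q_released = 12.28 * 2.21 = 27.1388 kJ
m_fuel = 1.796 g = 1.796/1000 kg = 0.001796 kg
Hc = 27.1388 / 0.001796 = 15110.69 kJ/kg


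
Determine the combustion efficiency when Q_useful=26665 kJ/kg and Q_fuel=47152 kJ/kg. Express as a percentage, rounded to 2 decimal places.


Efficiency = (Q_useful / Q_fuel) * 100
Efficiency = (26665 / 47152) * 100
Efficiency = 0.5655 * 100 = 56.55%


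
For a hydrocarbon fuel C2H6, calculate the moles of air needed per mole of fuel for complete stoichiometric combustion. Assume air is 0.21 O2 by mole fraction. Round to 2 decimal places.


Balanced combustion: C2H6 + 3.5 O2 -> 2 CO2 + 3 H2O
O2 needed = C + H/4 = 2 + 6/4 = 3.50 moles
Air moles = O2 / 0.21 = 3.50 / 0.21 = 16.67 moles air


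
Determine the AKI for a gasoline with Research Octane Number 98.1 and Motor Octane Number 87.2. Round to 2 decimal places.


AKI = (RON + MON) / 2
AKI = (98.1 + 87.2) / 2
AKI = 185.3 / 2 = 92.65


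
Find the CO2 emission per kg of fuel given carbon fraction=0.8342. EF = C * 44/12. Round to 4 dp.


EF = C_frac * (M_CO2 / M_C)
EF = 0.8342 * (44/12)
EF = 0.8342 * 3.666667 = 3.0587 kg_CO2/kg_fuel


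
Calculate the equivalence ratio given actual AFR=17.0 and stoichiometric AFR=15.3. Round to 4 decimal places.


phi = AFR_stoich / AFR_actual
phi = 15.3 / 17.0 = 0.9000


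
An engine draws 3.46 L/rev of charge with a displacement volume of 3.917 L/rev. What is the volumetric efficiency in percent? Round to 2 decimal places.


eta_v = (V_actual / V_disp) * 100
Ratio = 3.46 / 3.917 = 0.8833
eta_v = 0.8833 * 100 = 88.33%


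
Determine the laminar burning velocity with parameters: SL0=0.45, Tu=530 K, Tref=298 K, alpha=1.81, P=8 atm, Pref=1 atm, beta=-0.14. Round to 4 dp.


SL = SL0 * (Tu/Tref)^alpha * (P/Pref)^beta
T ratio = 530/298 = 1.77852349
(T ratio)^alpha = 1.77852349^1.81 = 2.835358
(P/Pref)^beta = 8^(-0.14) = 0.747425
SL = 0.45 * 2.835358 * 0.747425 = 0.9536 m/s


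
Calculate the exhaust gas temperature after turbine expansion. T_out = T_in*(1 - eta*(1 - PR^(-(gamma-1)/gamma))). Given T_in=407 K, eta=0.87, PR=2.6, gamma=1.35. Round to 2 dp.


T_out = T_in * (1 - eta * (1 - PR^(-(gamma-1)/gamma)))
Exponent = -(1.35-1)/1.35 = -0.25925926
PR^exp = 2.6^(-0.25925926) = 0.78057442
Factor = 1 - 0.87*(1 - 0.78057442) = 0.80909975
T_out = 407 * 0.80909975 = 329.30 K


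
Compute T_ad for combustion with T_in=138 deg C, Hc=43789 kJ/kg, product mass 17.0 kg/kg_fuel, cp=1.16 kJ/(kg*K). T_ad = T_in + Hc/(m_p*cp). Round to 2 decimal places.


T_ad = T_in + Hc / (m_p * cp)
Denominator = 17.0 * 1.16 = 19.7200
Temperature rise = 43789 / 19.7200 = 2220.54 K
T_ad = 138 + 2220.54 = 2358.54 deg C


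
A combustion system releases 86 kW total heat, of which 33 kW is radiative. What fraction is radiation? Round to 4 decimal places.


f_rad = Q_rad / Q_total
f_rad = 33 / 86 = 0.3837


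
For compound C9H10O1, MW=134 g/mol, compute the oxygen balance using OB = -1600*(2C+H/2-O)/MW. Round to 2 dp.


OB = -1600 * (2C + H/2 - O) / MW
Inner = 2*9 + 10/2 - 1 = 22.00
OB = -1600 * 22.00 / 134 = -262.69%


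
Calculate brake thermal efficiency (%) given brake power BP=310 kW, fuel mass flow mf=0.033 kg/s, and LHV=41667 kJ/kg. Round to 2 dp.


eta_BTE = (BP / (mf * LHV)) * 100
Denominator = 0.033 * 41667 = 1375.0110 kW
eta_BTE = (310 / 1375.0110) * 100 = 22.55%


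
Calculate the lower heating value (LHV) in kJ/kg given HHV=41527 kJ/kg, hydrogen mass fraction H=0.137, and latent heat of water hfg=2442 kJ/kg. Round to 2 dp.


LHV = HHV - hfg * 9 * H
Water correction = 2442 * 9 * 0.137 = 3010.986 kJ/kg
LHV = 41527 - 3010.986 = 38516.01 kJ/kg


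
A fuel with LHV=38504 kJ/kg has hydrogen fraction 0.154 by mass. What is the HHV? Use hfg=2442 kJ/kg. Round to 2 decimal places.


HHV = LHV + hfg * 9 * H
Water addition = 2442 * 9 * 0.154 = 3384.612 kJ/kg
HHV = 38504 + 3384.612 = 41888.61 kJ/kg


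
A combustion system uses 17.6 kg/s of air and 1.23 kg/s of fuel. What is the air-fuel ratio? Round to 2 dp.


AFR = m_air / m_fuel
AFR = 17.6 / 1.23 = 14.31


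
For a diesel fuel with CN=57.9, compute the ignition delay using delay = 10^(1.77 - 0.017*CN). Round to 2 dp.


delay = 10^(1.77 - 0.017*CN)
Exponent = 1.77 - 0.017*57.9 = 0.7857
delay = 10^0.7857 = 6.11 ms


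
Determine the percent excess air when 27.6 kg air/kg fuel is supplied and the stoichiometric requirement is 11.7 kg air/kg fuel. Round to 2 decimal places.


Excess air = actual - stoichiometric = 27.6 - 11.7 = 15.90 kg/kg fuel
Excess air % = (excess / stoich) * 100 = (15.90 / 11.7) * 100 = 135.90%


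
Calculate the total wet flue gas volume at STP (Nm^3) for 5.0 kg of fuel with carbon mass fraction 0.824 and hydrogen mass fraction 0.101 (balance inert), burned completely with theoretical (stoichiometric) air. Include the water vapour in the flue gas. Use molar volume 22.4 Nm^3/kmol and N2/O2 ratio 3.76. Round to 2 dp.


Per kg fuel: CO2 = (C/12 kmol)*22.4 = (0.824/12)*22.4 = 1.53813 Nm^3
Per kg fuel: H2O = (H/2 kmol)*22.4 = (0.101/2)*22.4 = 1.13120 Nm^3
O2 needed per kg fuel = C/12 + H/4 = 0.824/12 + 0.101/4 = 0.09391667 kmol
Per kg fuel: N2 = O2*3.76*22.4 = 0.09391667*3.76*22.4 = 7.91004 Nm^3
Total per kg = 1.53813 + 1.13120 + 7.91004 = 10.57937 Nm^3
Total = 10.57937 * 5.0 = 52.90 Nm^3


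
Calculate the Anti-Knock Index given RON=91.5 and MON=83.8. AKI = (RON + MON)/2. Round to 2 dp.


AKI = (RON + MON) / 2
AKI = (91.5 + 83.8) / 2
AKI = 175.3 / 2 = 87.65


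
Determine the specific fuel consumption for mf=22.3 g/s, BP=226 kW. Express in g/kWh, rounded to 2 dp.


SFC = (mf / BP) * 3600
Rate = 22.3 / 226 = 0.098673 g/(s*kW)
SFC = 0.098673 * 3600 = 355.22 g/kWh


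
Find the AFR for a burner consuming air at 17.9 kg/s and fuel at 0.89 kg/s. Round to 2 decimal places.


AFR = m_air / m_fuel
AFR = 17.9 / 0.89 = 20.11


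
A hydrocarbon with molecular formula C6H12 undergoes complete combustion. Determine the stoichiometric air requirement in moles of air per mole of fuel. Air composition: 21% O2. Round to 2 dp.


Balanced combustion: C6H12 + 9 O2 -> 6 CO2 + 6 H2O
O2 needed = C + H/4 = 6 + 12/4 = 9.00 moles
Air moles = O2 / 0.21 = 9.00 / 0.21 = 42.86 moles air


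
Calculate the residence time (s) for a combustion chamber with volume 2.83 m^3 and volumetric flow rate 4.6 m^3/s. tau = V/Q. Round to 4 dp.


tau = V / Q_flow
tau = 2.83 / 4.6 = 0.6152 s


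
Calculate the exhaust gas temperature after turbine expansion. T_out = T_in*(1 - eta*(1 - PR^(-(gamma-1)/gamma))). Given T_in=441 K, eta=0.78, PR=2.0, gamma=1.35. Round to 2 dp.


T_out = T_in * (1 - eta * (1 - PR^(-(gamma-1)/gamma)))
Exponent = -(1.35-1)/1.35 = -0.25925926
PR^exp = 2.0^(-0.25925926) = 0.83551680
Factor = 1 - 0.78*(1 - 0.83551680) = 0.87170310
T_out = 441 * 0.87170310 = 384.42 K


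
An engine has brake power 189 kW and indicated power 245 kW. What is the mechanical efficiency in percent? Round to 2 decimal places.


eta_mech = (BP / IP) * 100
Ratio = 189 / 245 = 0.7714
eta_mech = 0.7714 * 100 = 77.14%


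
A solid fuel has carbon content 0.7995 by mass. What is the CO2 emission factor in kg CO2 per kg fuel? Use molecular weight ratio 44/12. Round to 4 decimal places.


EF = C_frac * (M_CO2 / M_C)
EF = 0.7995 * (44/12)
EF = 0.7995 * 3.666667 = 2.9315 kg_CO2/kg_fuel


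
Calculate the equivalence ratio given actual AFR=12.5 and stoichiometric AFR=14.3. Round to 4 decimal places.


phi = AFR_stoich / AFR_actual
phi = 14.3 / 12.5 = 1.1440


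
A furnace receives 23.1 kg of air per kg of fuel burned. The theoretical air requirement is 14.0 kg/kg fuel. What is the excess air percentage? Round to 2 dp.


Excess air = actual - stoichiometric = 23.1 - 14.0 = 9.10 kg/kg fuel
Excess air % = (excess / stoich) * 100 = (9.10 / 14.0) * 100 = 65.00%


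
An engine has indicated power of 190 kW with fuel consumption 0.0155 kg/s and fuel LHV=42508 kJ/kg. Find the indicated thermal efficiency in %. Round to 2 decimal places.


eta_ith = (IP / (mf * LHV)) * 100
Denominator = 0.0155 * 42508 = 658.8740 kW
eta_ith = (190 / 658.8740) * 100 = 28.84%


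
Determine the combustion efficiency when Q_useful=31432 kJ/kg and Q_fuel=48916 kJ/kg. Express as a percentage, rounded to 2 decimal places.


Efficiency = (Q_useful / Q_fuel) * 100
Efficiency = (31432 / 48916) * 100
Efficiency = 0.6426 * 100 = 64.26%


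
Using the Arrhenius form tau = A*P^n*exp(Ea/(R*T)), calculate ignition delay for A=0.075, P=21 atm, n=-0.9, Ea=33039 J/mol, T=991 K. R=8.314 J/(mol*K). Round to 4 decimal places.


tau = A * P^n * exp(Ea/(R*T))
P^n = 21^(-0.9) = 0.06456581
Ea/(R*T) = 33039/(8.314*991) = 4.009989
exp(Ea/(R*T)) = 55.146283
tau = 0.075 * 0.06456581 * 55.146283 = 0.2670 ms


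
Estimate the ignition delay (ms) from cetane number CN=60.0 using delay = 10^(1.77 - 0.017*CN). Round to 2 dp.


delay = 10^(1.77 - 0.017*CN)
Exponent = 1.77 - 0.017*60.0 = 0.7500
delay = 10^0.7500 = 5.62 ms


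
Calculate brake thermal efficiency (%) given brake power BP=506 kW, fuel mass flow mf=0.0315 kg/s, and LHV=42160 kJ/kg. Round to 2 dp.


eta_BTE = (BP / (mf * LHV)) * 100
Denominator = 0.0315 * 42160 = 1328.0400 kW
eta_BTE = (506 / 1328.0400) * 100 = 38.10%


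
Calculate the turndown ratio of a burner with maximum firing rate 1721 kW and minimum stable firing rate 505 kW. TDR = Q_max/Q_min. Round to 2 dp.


TDR = Q_max / Q_min
TDR = 1721 / 505 = 3.41


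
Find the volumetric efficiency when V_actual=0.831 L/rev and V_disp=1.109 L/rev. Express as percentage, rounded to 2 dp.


eta_v = (V_actual / V_disp) * 100
Ratio = 0.831 / 1.109 = 0.7493
eta_v = 0.7493 * 100 = 74.93%


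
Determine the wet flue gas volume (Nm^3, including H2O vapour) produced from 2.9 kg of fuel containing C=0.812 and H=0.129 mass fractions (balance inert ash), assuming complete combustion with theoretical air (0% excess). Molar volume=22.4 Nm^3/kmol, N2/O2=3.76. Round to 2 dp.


Per kg fuel: CO2 = (C/12 kmol)*22.4 = (0.812/12)*22.4 = 1.51573 Nm^3
Per kg fuel: H2O = (H/2 kmol)*22.4 = (0.129/2)*22.4 = 1.44480 Nm^3
O2 needed per kg fuel = C/12 + H/4 = 0.812/12 + 0.129/4 = 0.09991667 kmol
Per kg fuel: N2 = O2*3.76*22.4 = 0.09991667*3.76*22.4 = 8.41538 Nm^3
Total per kg = 1.51573 + 1.44480 + 8.41538 = 11.37591 Nm^3
Total = 11.37591 * 2.9 = 32.99 Nm^3


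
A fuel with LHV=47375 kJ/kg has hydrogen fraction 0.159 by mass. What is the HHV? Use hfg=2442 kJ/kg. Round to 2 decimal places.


HHV = LHV + hfg * 9 * H
Water addition = 2442 * 9 * 0.159 = 3494.502 kJ/kg
HHV = 47375 + 3494.502 = 50869.50 kJ/kg


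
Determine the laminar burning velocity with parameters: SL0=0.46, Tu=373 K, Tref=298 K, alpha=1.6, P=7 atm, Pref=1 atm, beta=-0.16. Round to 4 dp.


SL = SL0 * (Tu/Tref)^alpha * (P/Pref)^beta
T ratio = 373/298 = 1.25167785
(T ratio)^alpha = 1.25167785^1.6 = 1.432149
(P/Pref)^beta = 7^(-0.16) = 0.732461
SL = 0.46 * 1.432149 * 0.732461 = 0.4825 m/s


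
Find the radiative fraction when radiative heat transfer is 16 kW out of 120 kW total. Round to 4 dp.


f_rad = Q_rad / Q_total
f_rad = 16 / 120 = 0.1333


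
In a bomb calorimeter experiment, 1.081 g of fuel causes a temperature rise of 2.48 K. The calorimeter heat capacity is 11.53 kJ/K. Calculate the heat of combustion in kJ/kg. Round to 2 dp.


Hc = C_cal * delta_T / m_fuel
Q_released = 11.53 * 2.48 = 28.5944 kJ
m_fuel = 1.081 g = 1.081/1000 kg = 0.001081 kg
Hc = 28.5944 / 0.001081 = 26451.80 kJ/kg


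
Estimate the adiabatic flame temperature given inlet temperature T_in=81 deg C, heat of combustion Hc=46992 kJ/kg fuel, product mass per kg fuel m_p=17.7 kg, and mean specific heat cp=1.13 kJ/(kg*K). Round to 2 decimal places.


T_ad = T_in + Hc / (m_p * cp)
Denominator = 17.7 * 1.13 = 20.0010
Temperature rise = 46992 / 20.0010 = 2349.48 K
T_ad = 81 + 2349.48 = 2430.48 deg C


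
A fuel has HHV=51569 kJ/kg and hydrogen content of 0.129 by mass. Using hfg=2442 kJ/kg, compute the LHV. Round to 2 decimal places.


LHV = HHV - hfg * 9 * H
Water correction = 2442 * 9 * 0.129 = 2835.162 kJ/kg
LHV = 51569 - 2835.162 = 48733.84 kJ/kg


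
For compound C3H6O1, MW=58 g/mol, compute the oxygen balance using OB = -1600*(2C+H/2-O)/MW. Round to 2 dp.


OB = -1600 * (2C + H/2 - O) / MW
Inner = 2*3 + 6/2 - 1 = 8.00
OB = -1600 * 8.00 / 58 = -220.69%


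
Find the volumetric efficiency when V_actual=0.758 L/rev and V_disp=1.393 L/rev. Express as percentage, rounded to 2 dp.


eta_v = (V_actual / V_disp) * 100
Ratio = 0.758 / 1.393 = 0.5441
eta_v = 0.5441 * 100 = 54.41%


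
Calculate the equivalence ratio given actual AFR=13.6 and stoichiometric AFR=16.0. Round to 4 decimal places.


phi = AFR_stoich / AFR_actual
phi = 16.0 / 13.6 = 1.1765


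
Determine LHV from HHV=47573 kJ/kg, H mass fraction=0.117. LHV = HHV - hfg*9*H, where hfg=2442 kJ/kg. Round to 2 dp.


LHV = HHV - hfg * 9 * H
Water correction = 2442 * 9 * 0.117 = 2571.426 kJ/kg
LHV = 47573 - 2571.426 = 45001.57 kJ/kg


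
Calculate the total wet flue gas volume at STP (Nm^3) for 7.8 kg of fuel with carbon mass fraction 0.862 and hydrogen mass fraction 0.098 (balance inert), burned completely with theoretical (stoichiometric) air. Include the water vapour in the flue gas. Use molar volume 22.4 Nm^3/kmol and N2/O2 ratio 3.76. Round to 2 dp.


Per kg fuel: CO2 = (C/12 kmol)*22.4 = (0.862/12)*22.4 = 1.60907 Nm^3
Per kg fuel: H2O = (H/2 kmol)*22.4 = (0.098/2)*22.4 = 1.09760 Nm^3
O2 needed per kg fuel = C/12 + H/4 = 0.862/12 + 0.098/4 = 0.09633333 kmol
Per kg fuel: N2 = O2*3.76*22.4 = 0.09633333*3.76*22.4 = 8.11358 Nm^3
Total per kg = 1.60907 + 1.09760 + 8.11358 = 10.82025 Nm^3
Total = 10.82025 * 7.8 = 84.40 Nm^3


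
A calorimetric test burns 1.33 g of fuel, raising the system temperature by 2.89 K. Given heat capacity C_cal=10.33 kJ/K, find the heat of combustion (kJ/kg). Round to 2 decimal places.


Hc = C_cal * delta_T / m_fuel
Q_released = 10.33 * 2.89 = 29.8537 kJ
m_fuel = 1.33 g = 1.33/1000 kg = 0.001330 kg
Hc = 29.8537 / 0.001330 = 22446.39 kJ/kg


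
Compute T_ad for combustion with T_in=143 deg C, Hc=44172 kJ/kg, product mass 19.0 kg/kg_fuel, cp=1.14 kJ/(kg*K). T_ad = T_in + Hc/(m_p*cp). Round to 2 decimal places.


T_ad = T_in + Hc / (m_p * cp)
Denominator = 19.0 * 1.14 = 21.6600
Temperature rise = 44172 / 21.6600 = 2039.34 K
T_ad = 143 + 2039.34 = 2182.34 deg C


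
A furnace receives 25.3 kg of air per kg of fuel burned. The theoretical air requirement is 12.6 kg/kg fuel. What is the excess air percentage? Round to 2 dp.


Excess air = actual - stoichiometric = 25.3 - 12.6 = 12.70 kg/kg fuel
Excess air % = (excess / stoich) * 100 = (12.70 / 12.6) * 100 = 100.79%


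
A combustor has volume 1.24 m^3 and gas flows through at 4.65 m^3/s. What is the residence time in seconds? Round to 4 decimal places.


tau = V / Q_flow
tau = 1.24 / 4.65 = 0.2667 s


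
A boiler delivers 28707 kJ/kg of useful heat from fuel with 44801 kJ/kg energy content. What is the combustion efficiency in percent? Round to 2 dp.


Efficiency = (Q_useful / Q_fuel) * 100
Efficiency = (28707 / 44801) * 100
Efficiency = 0.6408 * 100 = 64.08%


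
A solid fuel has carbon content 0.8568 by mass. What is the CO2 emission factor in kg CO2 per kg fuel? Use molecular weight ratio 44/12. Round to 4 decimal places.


EF = C_frac * (M_CO2 / M_C)
EF = 0.8568 * (44/12)
EF = 0.8568 * 3.666667 = 3.1416 kg_CO2/kg_fuel


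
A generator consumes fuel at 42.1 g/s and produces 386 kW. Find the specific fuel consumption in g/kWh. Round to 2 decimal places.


SFC = (mf / BP) * 3600
Rate = 42.1 / 386 = 0.109067 g/(s*kW)
SFC = 0.109067 * 3600 = 392.64 g/kWh


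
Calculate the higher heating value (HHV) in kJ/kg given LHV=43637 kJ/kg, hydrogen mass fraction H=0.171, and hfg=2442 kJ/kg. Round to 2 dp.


HHV = LHV + hfg * 9 * H
Water addition = 2442 * 9 * 0.171 = 3758.238 kJ/kg
HHV = 43637 + 3758.238 = 47395.24 kJ/kg


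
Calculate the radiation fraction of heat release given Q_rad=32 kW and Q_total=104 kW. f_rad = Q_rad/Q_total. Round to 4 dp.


f_rad = Q_rad / Q_total
f_rad = 32 / 104 = 0.3077


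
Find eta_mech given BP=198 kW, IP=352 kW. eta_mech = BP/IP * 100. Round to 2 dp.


eta_mech = (BP / IP) * 100
Ratio = 198 / 352 = 0.5625
eta_mech = 0.5625 * 100 = 56.25%


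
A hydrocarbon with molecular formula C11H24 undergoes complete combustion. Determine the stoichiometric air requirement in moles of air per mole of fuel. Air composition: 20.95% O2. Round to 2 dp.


Balanced combustion: C11H24 + 17 O2 -> 11 CO2 + 12 H2O
O2 needed = C + H/4 = 11 + 24/4 = 17.00 moles
Air moles = O2 / 0.2095 = 17.00 / 0.2095 = 81.15 moles air


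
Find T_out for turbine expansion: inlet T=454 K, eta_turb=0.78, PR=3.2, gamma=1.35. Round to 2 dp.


T_out = T_in * (1 - eta * (1 - PR^(-(gamma-1)/gamma)))
Exponent = -(1.35-1)/1.35 = -0.25925926
PR^exp = 3.2^(-0.25925926) = 0.73966521
Factor = 1 - 0.78*(1 - 0.73966521) = 0.79693886
T_out = 454 * 0.79693886 = 361.81 K


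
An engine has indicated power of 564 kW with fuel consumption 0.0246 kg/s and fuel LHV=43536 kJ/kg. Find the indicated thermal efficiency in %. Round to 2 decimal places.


eta_ith = (IP / (mf * LHV)) * 100
Denominator = 0.0246 * 43536 = 1070.9856 kW
eta_ith = (564 / 1070.9856) * 100 = 52.66%


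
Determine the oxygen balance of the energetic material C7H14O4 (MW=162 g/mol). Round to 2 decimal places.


OB = -1600 * (2C + H/2 - O) / MW
Inner = 2*7 + 14/2 - 4 = 17.00
OB = -1600 * 17.00 / 162 = -167.90%


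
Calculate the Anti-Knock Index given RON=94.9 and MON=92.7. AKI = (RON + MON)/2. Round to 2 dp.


AKI = (RON + MON) / 2
AKI = (94.9 + 92.7) / 2
AKI = 187.6 / 2 = 93.80


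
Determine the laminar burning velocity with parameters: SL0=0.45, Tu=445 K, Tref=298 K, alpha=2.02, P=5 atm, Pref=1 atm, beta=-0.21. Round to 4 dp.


SL = SL0 * (Tu/Tref)^alpha * (P/Pref)^beta
T ratio = 445/298 = 1.49328859
(T ratio)^alpha = 1.49328859^2.02 = 2.247866
(P/Pref)^beta = 5^(-0.21) = 0.713208
SL = 0.45 * 2.247866 * 0.713208 = 0.7214 m/s


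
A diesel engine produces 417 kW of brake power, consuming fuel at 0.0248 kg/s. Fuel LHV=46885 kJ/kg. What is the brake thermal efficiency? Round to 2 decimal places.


eta_BTE = (BP / (mf * LHV)) * 100
Denominator = 0.0248 * 46885 = 1162.7480 kW
eta_BTE = (417 / 1162.7480) * 100 = 35.86%


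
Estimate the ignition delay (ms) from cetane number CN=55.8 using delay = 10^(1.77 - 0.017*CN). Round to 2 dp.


delay = 10^(1.77 - 0.017*CN)
Exponent = 1.77 - 0.017*55.8 = 0.8214
delay = 10^0.8214 = 6.63 ms


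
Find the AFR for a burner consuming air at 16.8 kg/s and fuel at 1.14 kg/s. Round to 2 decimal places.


AFR = m_air / m_fuel
AFR = 16.8 / 1.14 = 14.74


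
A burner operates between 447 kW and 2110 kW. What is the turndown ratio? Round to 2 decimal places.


TDR = Q_max / Q_min
TDR = 2110 / 447 = 4.72


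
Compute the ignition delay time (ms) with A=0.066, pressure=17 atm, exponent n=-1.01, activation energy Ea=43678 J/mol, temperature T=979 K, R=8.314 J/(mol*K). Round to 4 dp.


tau = A * P^n * exp(Ea/(R*T))
P^n = 17^(-1.01) = 0.05718032
Ea/(R*T) = 43678/(8.314*979) = 5.366239
exp(Ea/(R*T)) = 214.056341
tau = 0.066 * 0.05718032 * 214.056341 = 0.8078 ms


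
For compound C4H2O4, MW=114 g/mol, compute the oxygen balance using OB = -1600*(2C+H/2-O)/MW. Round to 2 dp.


OB = -1600 * (2C + H/2 - O) / MW
Inner = 2*4 + 2/2 - 4 = 5.00
OB = -1600 * 5.00 / 114 = -70.18%


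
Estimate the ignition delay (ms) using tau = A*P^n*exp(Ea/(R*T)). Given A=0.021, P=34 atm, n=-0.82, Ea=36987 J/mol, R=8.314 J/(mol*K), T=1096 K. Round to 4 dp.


tau = A * P^n * exp(Ea/(R*T))
P^n = 34^(-0.82) = 0.05548649
Ea/(R*T) = 36987/(8.314*1096) = 4.059089
exp(Ea/(R*T)) = 57.921498
tau = 0.021 * 0.05548649 * 57.921498 = 0.0675 ms


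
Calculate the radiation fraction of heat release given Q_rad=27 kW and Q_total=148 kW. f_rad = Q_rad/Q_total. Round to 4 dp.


f_rad = Q_rad / Q_total
f_rad = 27 / 148 = 0.1824


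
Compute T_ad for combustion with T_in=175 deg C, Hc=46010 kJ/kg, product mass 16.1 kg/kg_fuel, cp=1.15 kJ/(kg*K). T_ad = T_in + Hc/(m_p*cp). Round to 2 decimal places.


T_ad = T_in + Hc / (m_p * cp)
Denominator = 16.1 * 1.15 = 18.5150
Temperature rise = 46010 / 18.5150 = 2485.01 K
T_ad = 175 + 2485.01 = 2660.01 deg C


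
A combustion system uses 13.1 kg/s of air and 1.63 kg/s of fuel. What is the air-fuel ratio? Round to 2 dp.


AFR = m_air / m_fuel
AFR = 13.1 / 1.63 = 8.04


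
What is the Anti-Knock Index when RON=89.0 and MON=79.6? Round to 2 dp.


AKI = (RON + MON) / 2
AKI = (89.0 + 79.6) / 2
AKI = 168.6 / 2 = 84.30


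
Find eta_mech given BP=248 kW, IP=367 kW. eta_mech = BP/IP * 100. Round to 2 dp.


eta_mech = (BP / IP) * 100
Ratio = 248 / 367 = 0.6757
eta_mech = 0.6757 * 100 = 67.57%


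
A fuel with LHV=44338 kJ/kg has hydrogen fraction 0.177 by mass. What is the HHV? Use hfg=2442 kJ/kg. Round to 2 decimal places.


HHV = LHV + hfg * 9 * H
Water addition = 2442 * 9 * 0.177 = 3890.106 kJ/kg
HHV = 44338 + 3890.106 = 48228.11 kJ/kg


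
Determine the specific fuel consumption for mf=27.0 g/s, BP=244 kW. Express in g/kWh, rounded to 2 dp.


SFC = (mf / BP) * 3600
Rate = 27.0 / 244 = 0.110656 g/(s*kW)
SFC = 0.110656 * 3600 = 398.36 g/kWh


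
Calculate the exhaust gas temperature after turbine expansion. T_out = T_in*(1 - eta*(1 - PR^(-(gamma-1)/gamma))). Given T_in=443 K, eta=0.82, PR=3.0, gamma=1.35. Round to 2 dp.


T_out = T_in * (1 - eta * (1 - PR^(-(gamma-1)/gamma)))
Exponent = -(1.35-1)/1.35 = -0.25925926
PR^exp = 3.0^(-0.25925926) = 0.75214556
Factor = 1 - 0.82*(1 - 0.75214556) = 0.79675936
T_out = 443 * 0.79675936 = 352.96 K


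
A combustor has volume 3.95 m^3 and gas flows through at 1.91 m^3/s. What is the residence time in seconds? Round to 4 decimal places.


tau = V / Q_flow
tau = 3.95 / 1.91 = 2.0681 s


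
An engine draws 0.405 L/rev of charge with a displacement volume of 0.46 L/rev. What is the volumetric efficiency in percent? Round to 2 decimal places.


eta_v = (V_actual / V_disp) * 100
Ratio = 0.405 / 0.46 = 0.8804
eta_v = 0.8804 * 100 = 88.04%


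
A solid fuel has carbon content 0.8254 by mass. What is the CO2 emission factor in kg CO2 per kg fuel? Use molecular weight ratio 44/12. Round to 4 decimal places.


EF = C_frac * (M_CO2 / M_C)
EF = 0.8254 * (44/12)
EF = 0.8254 * 3.666667 = 3.0265 kg_CO2/kg_fuel


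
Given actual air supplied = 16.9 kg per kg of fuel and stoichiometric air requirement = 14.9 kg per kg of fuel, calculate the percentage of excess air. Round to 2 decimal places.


Excess air = actual - stoichiometric = 16.9 - 14.9 = 2.00 kg/kg fuel
Excess air % = (excess / stoich) * 100 = (2.00 / 14.9) * 100 = 13.42%


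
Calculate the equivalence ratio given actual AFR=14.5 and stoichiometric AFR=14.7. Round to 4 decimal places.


phi = AFR_stoich / AFR_actual
phi = 14.7 / 14.5 = 1.0138


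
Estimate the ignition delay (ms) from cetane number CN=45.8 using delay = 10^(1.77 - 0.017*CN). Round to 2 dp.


delay = 10^(1.77 - 0.017*CN)
Exponent = 1.77 - 0.017*45.8 = 0.9914
delay = 10^0.9914 = 9.80 ms


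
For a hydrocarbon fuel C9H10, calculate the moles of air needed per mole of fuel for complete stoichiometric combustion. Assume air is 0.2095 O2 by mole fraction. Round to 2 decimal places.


Balanced combustion: C9H10 + 11.5 O2 -> 9 CO2 + 5 H2O
O2 needed = C + H/4 = 9 + 10/4 = 11.50 moles
Air moles = O2 / 0.2095 = 11.50 / 0.2095 = 54.89 moles air


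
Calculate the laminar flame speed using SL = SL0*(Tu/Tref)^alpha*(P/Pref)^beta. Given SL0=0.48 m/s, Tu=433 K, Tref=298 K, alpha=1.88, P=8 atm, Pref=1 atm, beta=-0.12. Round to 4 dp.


SL = SL0 * (Tu/Tref)^alpha * (P/Pref)^beta
T ratio = 433/298 = 1.45302013
(T ratio)^alpha = 1.45302013^1.88 = 2.018695
(P/Pref)^beta = 8^(-0.12) = 0.779165
SL = 0.48 * 2.018695 * 0.779165 = 0.7550 m/s


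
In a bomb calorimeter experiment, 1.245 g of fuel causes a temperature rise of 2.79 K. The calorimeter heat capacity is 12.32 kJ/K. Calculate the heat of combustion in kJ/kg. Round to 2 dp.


Hc = C_cal * delta_T / m_fuel
Q_released = 12.32 * 2.79 = 34.3728 kJ
m_fuel = 1.245 g = 1.245/1000 kg = 0.001245 kg
Hc = 34.3728 / 0.001245 = 27608.67 kJ/kg


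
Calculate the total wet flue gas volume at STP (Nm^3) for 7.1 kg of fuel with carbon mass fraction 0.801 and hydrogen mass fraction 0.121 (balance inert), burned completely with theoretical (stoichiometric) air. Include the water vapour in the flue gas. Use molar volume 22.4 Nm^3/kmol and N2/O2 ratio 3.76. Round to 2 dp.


Per kg fuel: CO2 = (C/12 kmol)*22.4 = (0.801/12)*22.4 = 1.49520 Nm^3
Per kg fuel: H2O = (H/2 kmol)*22.4 = (0.121/2)*22.4 = 1.35520 Nm^3
O2 needed per kg fuel = C/12 + H/4 = 0.801/12 + 0.121/4 = 0.09700000 kmol
Per kg fuel: N2 = O2*3.76*22.4 = 0.09700000*3.76*22.4 = 8.16973 Nm^3
Total per kg = 1.49520 + 1.35520 + 8.16973 = 11.02013 Nm^3
Total = 11.02013 * 7.1 = 78.24 Nm^3


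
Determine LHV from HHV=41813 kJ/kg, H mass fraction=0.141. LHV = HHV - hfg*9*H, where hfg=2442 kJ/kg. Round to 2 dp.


LHV = HHV - hfg * 9 * H
Water correction = 2442 * 9 * 0.141 = 3098.898 kJ/kg
LHV = 41813 - 3098.898 = 38714.10 kJ/kg


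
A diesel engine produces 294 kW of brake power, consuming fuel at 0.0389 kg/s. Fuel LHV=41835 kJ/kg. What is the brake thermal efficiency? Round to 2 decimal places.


eta_BTE = (BP / (mf * LHV)) * 100
Denominator = 0.0389 * 41835 = 1627.3815 kW
eta_BTE = (294 / 1627.3815) * 100 = 18.07%


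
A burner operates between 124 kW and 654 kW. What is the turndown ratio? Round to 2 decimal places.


TDR = Q_max / Q_min
TDR = 654 / 124 = 5.27


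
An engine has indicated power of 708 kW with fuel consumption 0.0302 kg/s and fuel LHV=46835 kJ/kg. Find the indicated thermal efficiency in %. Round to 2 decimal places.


eta_ith = (IP / (mf * LHV)) * 100
Denominator = 0.0302 * 46835 = 1414.4170 kW
eta_ith = (708 / 1414.4170) * 100 = 50.06%


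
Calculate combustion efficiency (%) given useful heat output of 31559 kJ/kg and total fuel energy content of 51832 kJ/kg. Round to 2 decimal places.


Efficiency = (Q_useful / Q_fuel) * 100
Efficiency = (31559 / 51832) * 100
Efficiency = 0.6089 * 100 = 60.89%


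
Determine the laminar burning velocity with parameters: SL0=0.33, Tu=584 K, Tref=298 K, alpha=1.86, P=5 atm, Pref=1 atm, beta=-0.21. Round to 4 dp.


SL = SL0 * (Tu/Tref)^alpha * (P/Pref)^beta
T ratio = 584/298 = 1.95973154
(T ratio)^alpha = 1.95973154^1.86 = 3.495310
(P/Pref)^beta = 5^(-0.21) = 0.713208
SL = 0.33 * 3.495310 * 0.713208 = 0.8227 m/s


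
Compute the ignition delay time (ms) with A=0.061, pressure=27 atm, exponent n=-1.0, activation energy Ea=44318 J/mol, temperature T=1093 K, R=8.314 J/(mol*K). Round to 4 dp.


tau = A * P^n * exp(Ea/(R*T))
P^n = 27^(-1.0) = 0.03703704
Ea/(R*T) = 44318/(8.314*1093) = 4.876969
exp(Ea/(R*T)) = 131.232260
tau = 0.061 * 0.03703704 * 131.232260 = 0.2965 ms


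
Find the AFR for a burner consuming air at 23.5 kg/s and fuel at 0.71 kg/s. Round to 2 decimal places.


AFR = m_air / m_fuel
AFR = 23.5 / 0.71 = 33.10


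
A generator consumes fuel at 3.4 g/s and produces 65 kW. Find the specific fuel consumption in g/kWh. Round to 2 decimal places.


SFC = (mf / BP) * 3600
Rate = 3.4 / 65 = 0.052308 g/(s*kW)
SFC = 0.052308 * 3600 = 188.31 g/kWh


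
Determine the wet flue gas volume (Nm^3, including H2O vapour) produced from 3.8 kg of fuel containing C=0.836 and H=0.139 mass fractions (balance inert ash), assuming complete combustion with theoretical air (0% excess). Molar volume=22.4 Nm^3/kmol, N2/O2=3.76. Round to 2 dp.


Per kg fuel: CO2 = (C/12 kmol)*22.4 = (0.836/12)*22.4 = 1.56053 Nm^3
Per kg fuel: H2O = (H/2 kmol)*22.4 = (0.139/2)*22.4 = 1.55680 Nm^3
O2 needed per kg fuel = C/12 + H/4 = 0.836/12 + 0.139/4 = 0.10441667 kmol
Per kg fuel: N2 = O2*3.76*22.4 = 0.10441667*3.76*22.4 = 8.79439 Nm^3
Total per kg = 1.56053 + 1.55680 + 8.79439 = 11.91172 Nm^3
Total = 11.91172 * 3.8 = 45.26 Nm^3


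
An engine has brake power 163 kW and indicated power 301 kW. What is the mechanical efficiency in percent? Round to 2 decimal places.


eta_mech = (BP / IP) * 100
Ratio = 163 / 301 = 0.5415
eta_mech = 0.5415 * 100 = 54.15%


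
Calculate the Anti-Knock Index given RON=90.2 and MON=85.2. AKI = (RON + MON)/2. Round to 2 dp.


AKI = (RON + MON) / 2
AKI = (90.2 + 85.2) / 2
AKI = 175.4 / 2 = 87.70


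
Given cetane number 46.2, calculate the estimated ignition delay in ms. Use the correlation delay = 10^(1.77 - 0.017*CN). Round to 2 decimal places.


delay = 10^(1.77 - 0.017*CN)
Exponent = 1.77 - 0.017*46.2 = 0.9846
delay = 10^0.9846 = 9.65 ms


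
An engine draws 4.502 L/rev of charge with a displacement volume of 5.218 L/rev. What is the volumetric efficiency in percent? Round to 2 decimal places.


eta_v = (V_actual / V_disp) * 100
Ratio = 4.502 / 5.218 = 0.8628
eta_v = 0.8628 * 100 = 86.28%


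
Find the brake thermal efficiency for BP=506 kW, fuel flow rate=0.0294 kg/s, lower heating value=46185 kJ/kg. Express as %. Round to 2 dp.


eta_BTE = (BP / (mf * LHV)) * 100
Denominator = 0.0294 * 46185 = 1357.8390 kW
eta_BTE = (506 / 1357.8390) * 100 = 37.27%


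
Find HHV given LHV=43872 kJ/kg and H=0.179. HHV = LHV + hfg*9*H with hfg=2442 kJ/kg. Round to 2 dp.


HHV = LHV + hfg * 9 * H
Water addition = 2442 * 9 * 0.179 = 3934.062 kJ/kg
HHV = 43872 + 3934.062 = 47806.06 kJ/kg


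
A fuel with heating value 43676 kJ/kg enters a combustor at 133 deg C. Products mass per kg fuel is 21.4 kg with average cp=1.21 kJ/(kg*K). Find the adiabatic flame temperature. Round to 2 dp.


T_ad = T_in + Hc / (m_p * cp)
Denominator = 21.4 * 1.21 = 25.8940
Temperature rise = 43676 / 25.8940 = 1686.72 K
T_ad = 133 + 1686.72 = 1819.72 deg C


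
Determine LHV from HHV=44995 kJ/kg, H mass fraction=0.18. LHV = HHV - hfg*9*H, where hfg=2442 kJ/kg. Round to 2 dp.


LHV = HHV - hfg * 9 * H
Water correction = 2442 * 9 * 0.18 = 3956.040 kJ/kg
LHV = 44995 - 3956.040 = 41038.96 kJ/kg


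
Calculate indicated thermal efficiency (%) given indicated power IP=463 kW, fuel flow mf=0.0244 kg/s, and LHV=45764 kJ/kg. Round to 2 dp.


eta_ith = (IP / (mf * LHV)) * 100
Denominator = 0.0244 * 45764 = 1116.6416 kW
eta_ith = (463 / 1116.6416) * 100 = 41.46%


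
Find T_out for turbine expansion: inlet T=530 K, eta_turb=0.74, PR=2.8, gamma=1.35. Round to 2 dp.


T_out = T_in * (1 - eta * (1 - PR^(-(gamma-1)/gamma)))
Exponent = -(1.35-1)/1.35 = -0.25925926
PR^exp = 2.8^(-0.25925926) = 0.76572026
Factor = 1 - 0.74*(1 - 0.76572026) = 0.82663299
T_out = 530 * 0.82663299 = 438.12 K


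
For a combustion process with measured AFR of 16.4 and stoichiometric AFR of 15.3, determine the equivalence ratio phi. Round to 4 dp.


phi = AFR_stoich / AFR_actual
phi = 15.3 / 16.4 = 0.9329


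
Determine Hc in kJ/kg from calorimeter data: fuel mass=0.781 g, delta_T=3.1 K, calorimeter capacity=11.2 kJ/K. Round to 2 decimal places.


Hc = C_cal * delta_T / m_fuel
Q_released = 11.2 * 3.1 = 34.7200 kJ
m_fuel = 0.781 g = 0.781/1000 kg = 0.000781 kg
Hc = 34.7200 / 0.000781 = 44455.83 kJ/kg


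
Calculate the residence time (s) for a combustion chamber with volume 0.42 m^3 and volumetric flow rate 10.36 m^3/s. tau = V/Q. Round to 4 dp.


tau = V / Q_flow
tau = 0.42 / 10.36 = 0.0405 s


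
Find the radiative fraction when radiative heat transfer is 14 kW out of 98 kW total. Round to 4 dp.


f_rad = Q_rad / Q_total
f_rad = 14 / 98 = 0.1429


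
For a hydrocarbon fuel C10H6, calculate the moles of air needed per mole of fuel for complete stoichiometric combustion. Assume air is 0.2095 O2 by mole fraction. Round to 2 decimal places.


Balanced combustion: C10H6 + 11.5 O2 -> 10 CO2 + 3 H2O
O2 needed = C + H/4 = 10 + 6/4 = 11.50 moles
Air moles = O2 / 0.2095 = 11.50 / 0.2095 = 54.89 moles air


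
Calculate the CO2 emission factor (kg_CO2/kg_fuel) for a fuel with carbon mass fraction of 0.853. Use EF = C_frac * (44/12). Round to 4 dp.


EF = C_frac * (M_CO2 / M_C)
EF = 0.853 * (44/12)
EF = 0.853 * 3.666667 = 3.1277 kg_CO2/kg_fuel


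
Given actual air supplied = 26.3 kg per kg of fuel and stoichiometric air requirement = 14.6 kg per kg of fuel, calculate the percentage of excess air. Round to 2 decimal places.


Excess air = actual - stoichiometric = 26.3 - 14.6 = 11.70 kg/kg fuel
Excess air % = (excess / stoich) * 100 = (11.70 / 14.6) * 100 = 80.14%


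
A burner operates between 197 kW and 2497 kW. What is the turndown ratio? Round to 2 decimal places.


TDR = Q_max / Q_min
TDR = 2497 / 197 = 12.68


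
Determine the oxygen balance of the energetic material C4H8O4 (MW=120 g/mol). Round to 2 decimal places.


OB = -1600 * (2C + H/2 - O) / MW
Inner = 2*4 + 8/2 - 4 = 8.00
OB = -1600 * 8.00 / 120 = -106.67%


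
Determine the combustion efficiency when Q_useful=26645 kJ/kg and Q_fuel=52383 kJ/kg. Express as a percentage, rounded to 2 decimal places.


Efficiency = (Q_useful / Q_fuel) * 100
Efficiency = (26645 / 52383) * 100
Efficiency = 0.5087 * 100 = 50.87%


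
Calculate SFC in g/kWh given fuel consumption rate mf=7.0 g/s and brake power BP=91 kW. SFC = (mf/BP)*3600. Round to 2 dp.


SFC = (mf / BP) * 3600
Rate = 7.0 / 91 = 0.076923 g/(s*kW)
SFC = 0.076923 * 3600 = 276.92 g/kWh


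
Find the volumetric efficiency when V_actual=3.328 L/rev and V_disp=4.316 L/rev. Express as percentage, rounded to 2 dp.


eta_v = (V_actual / V_disp) * 100
Ratio = 3.328 / 4.316 = 0.7711
eta_v = 0.7711 * 100 = 77.11%


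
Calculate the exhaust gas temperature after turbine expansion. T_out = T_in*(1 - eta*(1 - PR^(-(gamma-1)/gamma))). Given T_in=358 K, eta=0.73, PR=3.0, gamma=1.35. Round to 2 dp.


T_out = T_in * (1 - eta * (1 - PR^(-(gamma-1)/gamma)))
Exponent = -(1.35-1)/1.35 = -0.25925926
PR^exp = 3.0^(-0.25925926) = 0.75214556
Factor = 1 - 0.73*(1 - 0.75214556) = 0.81906626
T_out = 358 * 0.81906626 = 293.23 K


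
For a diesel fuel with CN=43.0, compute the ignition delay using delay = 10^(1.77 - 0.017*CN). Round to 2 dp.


delay = 10^(1.77 - 0.017*CN)
Exponent = 1.77 - 0.017*43.0 = 1.0390
delay = 10^1.0390 = 10.94 ms


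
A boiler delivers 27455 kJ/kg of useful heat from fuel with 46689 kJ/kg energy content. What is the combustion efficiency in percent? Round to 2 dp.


Efficiency = (Q_useful / Q_fuel) * 100
Efficiency = (27455 / 46689) * 100
Efficiency = 0.5880 * 100 = 58.80%


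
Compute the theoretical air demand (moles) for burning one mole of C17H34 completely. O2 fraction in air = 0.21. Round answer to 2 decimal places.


Balanced combustion: C17H34 + 25.5 O2 -> 17 CO2 + 17 H2O
O2 needed = C + H/4 = 17 + 34/4 = 25.50 moles
Air moles = O2 / 0.21 = 25.50 / 0.21 = 121.43 moles air


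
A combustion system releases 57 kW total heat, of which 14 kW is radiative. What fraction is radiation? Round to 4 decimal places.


f_rad = Q_rad / Q_total
f_rad = 14 / 57 = 0.2456


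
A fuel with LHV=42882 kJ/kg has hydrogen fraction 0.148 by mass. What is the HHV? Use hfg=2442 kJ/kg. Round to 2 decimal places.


HHV = LHV + hfg * 9 * H
Water addition = 2442 * 9 * 0.148 = 3252.744 kJ/kg
HHV = 42882 + 3252.744 = 46134.74 kJ/kg


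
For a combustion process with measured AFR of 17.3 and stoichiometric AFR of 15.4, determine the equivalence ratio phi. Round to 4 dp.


phi = AFR_stoich / AFR_actual
phi = 15.4 / 17.3 = 0.8902


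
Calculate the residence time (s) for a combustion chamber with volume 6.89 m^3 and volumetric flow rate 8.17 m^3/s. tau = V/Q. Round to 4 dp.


tau = V / Q_flow
tau = 6.89 / 8.17 = 0.8433 s


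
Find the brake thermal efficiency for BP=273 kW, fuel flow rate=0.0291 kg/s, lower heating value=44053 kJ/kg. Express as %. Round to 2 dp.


eta_BTE = (BP / (mf * LHV)) * 100
Denominator = 0.0291 * 44053 = 1281.9423 kW
eta_BTE = (273 / 1281.9423) * 100 = 21.30%


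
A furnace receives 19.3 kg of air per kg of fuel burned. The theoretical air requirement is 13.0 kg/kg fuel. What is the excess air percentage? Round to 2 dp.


Excess air = actual - stoichiometric = 19.3 - 13.0 = 6.30 kg/kg fuel
Excess air % = (excess / stoich) * 100 = (6.30 / 13.0) * 100 = 48.46%


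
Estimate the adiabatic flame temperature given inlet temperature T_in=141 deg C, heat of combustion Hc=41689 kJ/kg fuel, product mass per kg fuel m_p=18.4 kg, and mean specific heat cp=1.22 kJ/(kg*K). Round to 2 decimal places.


T_ad = T_in + Hc / (m_p * cp)
Denominator = 18.4 * 1.22 = 22.4480
Temperature rise = 41689 / 22.4480 = 1857.14 K
T_ad = 141 + 1857.14 = 1998.14 deg C


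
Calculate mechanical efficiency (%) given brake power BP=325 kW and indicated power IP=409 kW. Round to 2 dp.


eta_mech = (BP / IP) * 100
Ratio = 325 / 409 = 0.7946
eta_mech = 0.7946 * 100 = 79.46%


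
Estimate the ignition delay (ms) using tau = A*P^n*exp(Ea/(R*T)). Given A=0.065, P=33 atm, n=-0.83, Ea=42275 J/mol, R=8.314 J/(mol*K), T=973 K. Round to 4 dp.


tau = A * P^n * exp(Ea/(R*T))
P^n = 33^(-0.83) = 0.05490772
Ea/(R*T) = 42275/(8.314*973) = 5.225896
exp(Ea/(R*T)) = 186.027762
tau = 0.065 * 0.05490772 * 186.027762 = 0.6639 ms


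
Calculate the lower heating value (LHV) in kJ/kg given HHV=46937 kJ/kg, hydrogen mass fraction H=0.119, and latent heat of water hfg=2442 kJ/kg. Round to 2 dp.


LHV = HHV - hfg * 9 * H
Water correction = 2442 * 9 * 0.119 = 2615.382 kJ/kg
LHV = 46937 - 2615.382 = 44321.62 kJ/kg


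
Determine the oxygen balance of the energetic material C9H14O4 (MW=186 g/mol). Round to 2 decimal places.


OB = -1600 * (2C + H/2 - O) / MW
Inner = 2*9 + 14/2 - 4 = 21.00
OB = -1600 * 21.00 / 186 = -180.65%


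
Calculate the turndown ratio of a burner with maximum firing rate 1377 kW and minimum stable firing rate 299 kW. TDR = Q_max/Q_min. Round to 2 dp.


TDR = Q_max / Q_min
TDR = 1377 / 299 = 4.61


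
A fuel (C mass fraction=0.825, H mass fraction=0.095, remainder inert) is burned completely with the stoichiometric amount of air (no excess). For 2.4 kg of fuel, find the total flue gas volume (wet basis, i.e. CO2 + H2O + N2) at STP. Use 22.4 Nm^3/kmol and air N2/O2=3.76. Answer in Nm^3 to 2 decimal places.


Per kg fuel: CO2 = (C/12 kmol)*22.4 = (0.825/12)*22.4 = 1.54000 Nm^3
Per kg fuel: H2O = (H/2 kmol)*22.4 = (0.095/2)*22.4 = 1.06400 Nm^3
O2 needed per kg fuel = C/12 + H/4 = 0.825/12 + 0.095/4 = 0.09250000 kmol
Per kg fuel: N2 = O2*3.76*22.4 = 0.09250000*3.76*22.4 = 7.79072 Nm^3
Total per kg = 1.54000 + 1.06400 + 7.79072 = 10.39472 Nm^3
Total = 10.39472 * 2.4 = 24.95 Nm^3
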